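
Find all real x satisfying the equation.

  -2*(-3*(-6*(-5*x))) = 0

Step 1. [-2*(-3*(-6*(-5*x))) = 0] divide by the outer -2 ⇒ div: -3*(-6*(-5*x)) = 0.
Step 2. [-3*(-6*(-5*x)) = 0] -3·(inner) — divide through by -3, so div: -6*(-5*x) = 0.
Step 3. [-6*(-5*x) = 0] -6·(inner) — divide through by -6 ⇒ div: -5*x = 0.
Step 4. [-5*x = 0] leading coefficient -5: divide by -5, so div: x = 0.

Answer: x ∈ {0}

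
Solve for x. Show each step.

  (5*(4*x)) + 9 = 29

Step 1. [(5*(4*x)) + 9 = 29] 9 comes off first (subtract 9), so sub: 5*(4*x) = 20.
Step 2. [5*(4*x) = 20] 5·(inner) — divide through by 5, so div: 4*x = 4.
Step 3. [4*x = 4] divide by the outer 4 ⇒ div: x = 1.

Answer: x ∈ {1}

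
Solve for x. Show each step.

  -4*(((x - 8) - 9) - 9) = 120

Step 1. [-4*(((x - 8) - 9) - 9) = 120] -4 out front; divide by -4. So div: ((x - 8) - 9) - 9 = -30.
Step 2. [((x - 8) - 9) - 9 = -30] the outer -9 inverts by adding 9 ⇒ sub: (x - 8) - 9 = -21.
Step 3. [(x - 8) - 9 = -21] add 9: x sits inside (… - 9). So sub: x - 8 = -12.
Step 4. [x - 8 = -12] -8 is outermost — add 8 both sides ⇒ sub: x = -4.

Answer: x ∈ {-4}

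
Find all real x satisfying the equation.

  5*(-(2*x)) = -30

Step 1. [5*(-(2*x)) = -30] divide by the outer 5, so div: -(2*x) = -6.
Step 2. [-(2*x) = -6] leading − — multiply by −1. So neg: 2*x = 6.
Step 3. [2*x = 6] 2 out front; divide by 2 ⇒ div: x = 3.

Answer: x ∈ {3}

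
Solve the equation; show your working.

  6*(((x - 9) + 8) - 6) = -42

Step 1. [6*(((x - 9) + 8) - 6) = -42] 6·(inner) — divide through by 6, so div: ((x - 9) + 8) - 6 = -7.
Step 2. [((x - 9) + 8) - 6 = -7] peel the -6: add 6 from each side, so sub: (x - 9) + 8 = -1.
Step 3. [(x - 9) + 8 = -1] the outer +8 inverts by subtracting 8. So sub: x - 9 = -9.
Step 4. [x - 9 = -9] the outer -9 inverts by adding 9, so sub: x = 0.

Answer: x ∈ {0}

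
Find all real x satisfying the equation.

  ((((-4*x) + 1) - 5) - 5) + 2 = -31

Step 1. [((((-4*x) + 1) - 5) - 5) + 2 = -31] the outer +2 inverts by subtracting 2. So sub: (((-4*x) + 1) - 5) - 5 = -33.
Step 2. [(((-4*x) + 1) - 5) - 5 = -33] 5 comes off first (add 5). So sub: ((-4*x) + 1) - 5 = -28.
Step 3. [((-4*x) + 1) - 5 = -28] peel the -5: add 5 from each side ⇒ sub: (-4*x) + 1 = -23.
Step 4. [(-4*x) + 1 = -23] the outer +1 inverts by subtracting 1, so sub: -4*x = -24.
Step 5. [-4*x = -24] LHS = -4·(…); ÷-4 both sides, so div: x = 6.

Answer: x ∈ {6}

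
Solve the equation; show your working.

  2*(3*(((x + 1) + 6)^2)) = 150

Step 1. [2*(3*(((x + 1) + 6)^2)) = 150] leading coefficient 2: divide by 2 ⇒ div: 3*(((x + 1) + 6)^2) = 75.
Step 2. [3*(((x + 1) + 6)^2) = 75] divide by the outer 3 ⇒ div: ((x + 1) + 6)^2 = 25.
Step 3. [((x + 1) + 6)^2 = 25] 25 ≥ 0, LHS is (·)² — take ±√, so sqrt: (x + 1) + 6 = 5 or -5.
Step 4. [(x + 1) + 6 = 5 or -5] subtract 6: x sits inside (… + 6), so sub: x + 1 = -1 or -11.
Step 5. [x + 1 = -1 or -11] 1 comes off first (subtract 1). So sub: x = -2 or -12.

Answer: x ∈ {-12, -2}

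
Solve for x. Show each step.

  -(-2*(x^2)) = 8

Step 1. [-(-2*(x^2)) = 8] leading − — multiply by −1. So neg: -2*(x^2) = -8.
Step 2. [-2*(x^2) = -8] -2·(inner) — divide through by -2. So div: x^2 = 4.
Step 3. [x^2 = 4] √ both sides: 4 ≥ 0 gives two branches. So sqrt: x = 2 or -2.

Answer: x ∈ {-2, 2}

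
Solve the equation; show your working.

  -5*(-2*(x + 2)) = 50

Step 1. [-5*(-2*(x + 2)) = 50] LHS = -5·(…); ÷-5 both sides ⇒ div: -2*(x + 2) = -10.
Step 2. [-2*(x + 2) = -10] leading coefficient -2: divide by -2. So div: x + 2 = 5.
Step 3. [x + 2 = 5] the outer +2 inverts by subtracting 2 ⇒ sub: x = 3.

Answer: x ∈ {3}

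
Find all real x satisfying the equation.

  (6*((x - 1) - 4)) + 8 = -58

Step 1. [(6*((x - 1) - 4)) + 8 = -58] peel the +8: subtract 8 from each side ⇒ sub: 6*((x - 1) - 4) = -66.
Step 2. [6*((x - 1) - 4) = -66] leading coefficient 6: divide by 6 ⇒ div: (x - 1) - 4 = -11.
Step 3. [(x - 1) - 4 = -11] 4 comes off first (add 4), so sub: x - 1 = -7.
Step 4. [x - 1 = -7] peel the -1: add 1 from each side ⇒ sub: x = -6.

Answer: x ∈ {-6}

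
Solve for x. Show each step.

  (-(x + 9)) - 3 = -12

Step 1. [(-(x + 9)) - 3 = -12] peel the -3: add 3 from each side ⇒ sub: -(x + 9) = -9.
Step 2. [-(x + 9) = -9] flip signs both sides, so neg: x + 9 = 9.
Step 3. [x + 9 = 9] 9 comes off first (subtract 9), so sub: x = 0.

Answer: x ∈ {0}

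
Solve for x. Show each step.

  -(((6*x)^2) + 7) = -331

Step 1. [-(((6*x)^2) + 7) = -331] flip signs both sides, so neg: ((6*x)^2) + 7 = 331.
Step 2. [((6*x)^2) + 7 = 331] peel the +7: subtract 7 from each side, so sub: (6*x)^2 = 324.
Step 3. [(6*x)^2 = 324] √ both sides: 324 ≥ 0 gives two branches. So sqrt: 6*x = 18 or -18.
Step 4. [6*x = 18 or -18] divide by the outer 6 ⇒ div: x = 3 or -3.

Answer: x ∈ {-3, 3}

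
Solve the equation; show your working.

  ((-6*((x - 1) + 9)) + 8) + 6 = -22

Step 1. [((-6*((x - 1) + 9)) + 8) + 6 = -22] +6 is outermost — subtract 6 both sides. So sub: (-6*((x - 1) + 9)) + 8 = -28.
Step 2. [(-6*((x - 1) + 9)) + 8 = -28] peel the +8: subtract 8 from each side. So sub: -6*((x - 1) + 9) = -36.
Step 3. [-6*((x - 1) + 9) = -36] divide by the outer -6, so div: (x - 1) + 9 = 6.
Step 4. [(x - 1) + 9 = 6] the outer +9 inverts by subtracting 9, so sub: x - 1 = -3.
Step 5. [x - 1 = -3] -1 is outermost — add 1 both sides ⇒ sub: x = -2.

Answer: x ∈ {-2}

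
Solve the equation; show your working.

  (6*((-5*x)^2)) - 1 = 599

Step 1. [(6*((-5*x)^2)) - 1 = 599] the outer -1 inverts by adding 1. So sub: 6*((-5*x)^2) = 600.
Step 2. [6*((-5*x)^2) = 600] 6 out front; divide by 6 ⇒ div: (-5*x)^2 = 100.
Step 3. [(-5*x)^2 = 100] LHS squared, RHS 100 ≥ 0: apply √ (±) ⇒ sqrt: -5*x = 10 or -10.
Step 4. [-5*x = 10 or -10] divide by the outer -5, so div: x = -2 or 2.

Answer: x ∈ {-2, 2}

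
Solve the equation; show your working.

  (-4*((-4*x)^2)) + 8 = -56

Step 1. [(-4*((-4*x)^2)) + 8 = -56] -4 divides every term; factor it out ⇒ factor: ((-4*x)^2) - 2 = 14.
Step 2. [((-4*x)^2) - 2 = 14] the outer -2 inverts by adding 2, so sub: (-4*x)^2 = 16.
Step 3. [(-4*x)^2 = 16] √ both sides: 16 ≥ 0 gives two branches, so sqrt: -4*x = 4 or -4.
Step 4. [-4*x = 4 or -4] leading coefficient -4: divide by -4, so div: x = -1 or 1.

Answer: x ∈ {-1, 1}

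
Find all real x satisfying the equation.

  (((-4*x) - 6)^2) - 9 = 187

Step 1. [(((-4*x) - 6)^2) - 9 = 187] 9 comes off first (add 9). So sub: ((-4*x) - 6)^2 = 196.
Step 2. [((-4*x) - 6)^2 = 196] LHS squared, RHS 196 ≥ 0: apply √ (±). So sqrt: (-4*x) - 6 = 14 or -14.
Step 3. [(-4*x) - 6 = 14 or -14] the outer -6 inverts by adding 6. So sub: -4*x = 20 or -8.
Step 4. [-4*x = 20 or -8] leading coefficient -4: divide by -4. So div: x = -5 or 2.

Answer: x ∈ {-5, 2}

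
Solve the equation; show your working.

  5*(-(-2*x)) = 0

Step 1. [5*(-(-2*x)) = 0] 5 out front; divide by 5, so div: -(-2*x) = 0.
Step 2. [-(-2*x) = 0] flip signs both sides, so neg: -2*x = 0.
Step 3. [-2*x = 0] -2 out front; divide by -2, so div: x = 0.

Answer: x ∈ {0}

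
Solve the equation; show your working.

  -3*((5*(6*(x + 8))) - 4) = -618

Step 1. [-3*((5*(6*(x + 8))) - 4) = -618] LHS = -3·(…); ÷-3 both sides ⇒ div: (5*(6*(x + 8))) - 4 = 206.
Step 2. [(5*(6*(x + 8))) - 4 = 206] the outer -4 inverts by adding 4, so sub: 5*(6*(x + 8)) = 210.
Step 3. [5*(6*(x + 8)) = 210] leading coefficient 5: divide by 5 ⇒ div: 6*(x + 8) = 42.
Step 4. [6*(x + 8) = 42] divide by the outer 6, so div: x + 8 = 7.
Step 5. [x + 8 = 7] subtract 8: x sits inside (… + 8). So sub: x = -1.

Answer: x ∈ {-1}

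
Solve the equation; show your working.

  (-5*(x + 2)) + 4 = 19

Step 1. [(-5*(x + 2)) + 4 = 19] subtract 4: x sits inside (… + 4). So sub: -5*(x + 2) = 15.
Step 2. [-5*(x + 2) = 15] leading coefficient -5: divide by -5, so div: x + 2 = -3.
Step 3. [x + 2 = -3] 2 comes off first (subtract 2). So sub: x = -5.

Answer: x ∈ {-5}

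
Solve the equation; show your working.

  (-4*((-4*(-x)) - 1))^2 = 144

Step 1. [(-4*((-4*(-x)) - 1))^2 = 144] √ both sides: 144 ≥ 0 gives two branches, so sqrt: -4*((-4*(-x)) - 1) = 12 or -12.
Step 2. [-4*((-4*(-x)) - 1) = 12 or -12] LHS = -4·(…); ÷-4 both sides ⇒ div: (-4*(-x)) - 1 = -3 or 3.
Step 3. [(-4*(-x)) - 1 = -3 or 3] add 1: x sits inside (… - 1) ⇒ sub: -4*(-x) = -2 or 4.
Step 4. [-4*(-x) = -2 or 4] LHS = -4·(…); ÷-4 both sides ⇒ div: -x = 1/2 or -1.
Step 5. [-x = 1/2 or -1] LHS negated; negate both sides. So neg: x = -1/2 or 1.

Answer: x ∈ {-1/2, 1}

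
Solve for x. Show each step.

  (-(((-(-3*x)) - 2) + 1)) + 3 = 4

Step 1. [(-(((-(-3*x)) - 2) + 1)) + 3 = 4] peel the +3: subtract 3 from each side. So sub: -(((-(-3*x)) - 2) + 1) = 1.
Step 2. [-(((-(-3*x)) - 2) + 1) = 1] flip signs both sides ⇒ neg: ((-(-3*x)) - 2) + 1 = -1.
Step 3. [((-(-3*x)) - 2) + 1 = -1] the outer +1 inverts by subtracting 1 ⇒ sub: (-(-3*x)) - 2 = -2.
Step 4. [(-(-3*x)) - 2 = -2] peel the -2: add 2 from each side ⇒ sub: -(-3*x) = 0.
Step 5. [-(-3*x) = 0] flip signs both sides ⇒ neg: -3*x = 0.
Step 6. [-3*x = 0] divide by the outer -3 ⇒ div: x = 0.

Answer: x ∈ {0}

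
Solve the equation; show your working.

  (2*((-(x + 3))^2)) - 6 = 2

Step 1. [(2*((-(x + 3))^2)) - 6 = 2] 2 divides every term; factor it out ⇒ factor: ((-(x + 3))^2) - 3 = 1.
Step 2. [((-(x + 3))^2) - 3 = 1] 3 comes off first (add 3) ⇒ sub: (-(x + 3))^2 = 4.
Step 3. [(-(x + 3))^2 = 4] LHS squared, RHS 4 ≥ 0: apply √ (±), so sqrt: -(x + 3) = 2 or -2.
Step 4. [-(x + 3) = 2 or -2] leading − — multiply by −1, so neg: x + 3 = -2 or 2.
Step 5. [x + 3 = -2 or 2] peel the +3: subtract 3 from each side. So sub: x = -5 or -1.

Answer: x ∈ {-5, -1}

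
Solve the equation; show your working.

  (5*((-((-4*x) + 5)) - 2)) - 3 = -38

Step 1. [(5*((-((-4*x) + 5)) - 2)) - 3 = -38] 3 comes off first (add 3) ⇒ sub: 5*((-((-4*x) + 5)) - 2) = -35.
Step 2. [5*((-((-4*x) + 5)) - 2) = -35] leading coefficient 5: divide by 5, so div: (-((-4*x) + 5)) - 2 = -7.
Step 3. [(-((-4*x) + 5)) - 2 = -7] -2 is outermost — add 2 both sides ⇒ sub: -((-4*x) + 5) = -5.
Step 4. [-((-4*x) + 5) = -5] leading − — multiply by −1, so neg: (-4*x) + 5 = 5.
Step 5. [(-4*x) + 5 = 5] 5 comes off first (subtract 5), so sub: -4*x = 0.
Step 6. [-4*x = 0] -4 out front; divide by -4 ⇒ div: x = 0.

Answer: x ∈ {0}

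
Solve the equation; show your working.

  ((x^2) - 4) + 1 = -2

Step 1. [((x^2) - 4) + 1 = -2] subtract 1: x sits inside (… + 1) ⇒ sub: (x^2) - 4 = -3.
Step 2. [(x^2) - 4 = -3] 4 comes off first (add 4) ⇒ sub: x^2 = 1.
Step 3. [x^2 = 1] √ both sides: 1 ≥ 0 gives two branches, so sqrt: x = 1 or -1.

Answer: x ∈ {-1, 1}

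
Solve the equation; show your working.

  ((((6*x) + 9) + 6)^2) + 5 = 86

Step 1. [((((6*x) + 9) + 6)^2) + 5 = 86] subtract 5: x sits inside (… + 5), so sub: (((6*x) + 9) + 6)^2 = 81.
Step 2. [(((6*x) + 9) + 6)^2 = 81] √ both sides: 81 ≥ 0 gives two branches ⇒ sqrt: ((6*x) + 9) + 6 = 9 or -9.
Step 3. [((6*x) + 9) + 6 = 9 or -9] subtract 6: x sits inside (… + 6), so sub: (6*x) + 9 = 3 or -15.
Step 4. [(6*x) + 9 = 3 or -15] subtract 9: x sits inside (… + 9) ⇒ sub: 6*x = -6 or -24.
Step 5. [6*x = -6 or -24] leading coefficient 6: divide by 6, so div: x = -1 or -4.

Answer: x ∈ {-4, -1}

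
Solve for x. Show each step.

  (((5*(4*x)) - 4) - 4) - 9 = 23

Step 1. [(((5*(4*x)) - 4) - 4) - 9 = 23] -9 is outermost — add 9 both sides, so sub: ((5*(4*x)) - 4) - 4 = 32.
Step 2. [((5*(4*x)) - 4) - 4 = 32] 4 comes off first (add 4), so sub: (5*(4*x)) - 4 = 36.
Step 3. [(5*(4*x)) - 4 = 36] the outer -4 inverts by adding 4. So sub: 5*(4*x) = 40.
Step 4. [5*(4*x) = 40] LHS = 5·(…); ÷5 both sides, so div: 4*x = 8.
Step 5. [4*x = 8] leading coefficient 4: divide by 4, so div: x = 2.

Answer: x ∈ {2}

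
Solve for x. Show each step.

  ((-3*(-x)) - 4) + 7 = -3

Step 1. [((-3*(-x)) - 4) + 7 = -3] subtract 7: x sits inside (… + 7). So sub: (-3*(-x)) - 4 = -10.
Step 2. [(-3*(-x)) - 4 = -10] -4 is outermost — add 4 both sides, so sub: -3*(-x) = -6.
Step 3. [-3*(-x) = -6] LHS = -3·(…); ÷-3 both sides ⇒ div: -x = 2.
Step 4. [-x = 2] LHS negated; negate both sides ⇒ neg: x = -2.

Answer: x ∈ {-2}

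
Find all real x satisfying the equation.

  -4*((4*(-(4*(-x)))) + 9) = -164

Step 1. [-4*((4*(-(4*(-x)))) + 9) = -164] divide by the outer -4, so div: (4*(-(4*(-x)))) + 9 = 41.
Step 2. [(4*(-(4*(-x)))) + 9 = 41] the outer +9 inverts by subtracting 9, so sub: 4*(-(4*(-x))) = 32.
Step 3. [4*(-(4*(-x))) = 32] 4 out front; divide by 4. So div: -(4*(-x)) = 8.
Step 4. [-(4*(-x)) = 8] leading − — multiply by −1 ⇒ neg: 4*(-x) = -8.
Step 5. [4*(-x) = -8] LHS = 4·(…); ÷4 both sides, so div: -x = -2.
Step 6. [-x = -2] flip signs both sides ⇒ neg: x = 2.

Answer: x ∈ {2}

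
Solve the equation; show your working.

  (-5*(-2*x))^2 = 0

Step 1. [(-5*(-2*x))^2 = 0] 0 ≥ 0, LHS is (·)² — take ±√ ⇒ sqrt: -5*(-2*x) = 0.
Step 2. [-5*(-2*x) = 0] divide by the outer -5 ⇒ div: -2*x = 0.
Step 3. [-2*x = 0] -2 out front; divide by -2. So div: x = 0.

Answer: x ∈ {0}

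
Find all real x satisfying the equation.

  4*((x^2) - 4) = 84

Step 1. [4*((x^2) - 4) = 84] 4·(inner) — divide through by 4, so div: (x^2) - 4 = 21.
Step 2. [(x^2) - 4 = 21] peel the -4: add 4 from each side ⇒ sub: x^2 = 25.
Step 3. [x^2 = 25] √ both sides: 25 ≥ 0 gives two branches ⇒ sqrt: x = 5 or -5.

Answer: x ∈ {-5, 5}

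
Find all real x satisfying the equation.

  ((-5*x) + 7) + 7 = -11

Step 1. [((-5*x) + 7) + 7 = -11] subtract 7: x sits inside (… + 7), so sub: (-5*x) + 7 = -18.
Step 2. [(-5*x) + 7 = -18] +7 is outermost — subtract 7 both sides. So sub: -5*x = -25.
Step 3. [-5*x = -25] LHS = -5·(…); ÷-5 both sides, so div: x = 5.

Answer: x ∈ {5}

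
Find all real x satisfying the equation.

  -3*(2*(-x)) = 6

Step 1. [-3*(2*(-x)) = 6] -3 out front; divide by -3 ⇒ div: 2*(-x) = -2.
Step 2. [2*(-x) = -2] LHS = 2·(…); ÷2 both sides ⇒ div: -x = -1.
Step 3. [-x = -1] flip signs both sides. So neg: x = 1.

Answer: x ∈ {1}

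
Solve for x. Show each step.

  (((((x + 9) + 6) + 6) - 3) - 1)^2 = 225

Step 1. [(((((x + 9) + 6) + 6) - 3) - 1)^2 = 225] LHS squared, RHS 225 ≥ 0: apply √ (±), so sqrt: ((((x + 9) + 6) + 6) - 3) - 1 = 15 or -15.
Step 2. [((((x + 9) + 6) + 6) - 3) - 1 = 15 or -15] add 1: x sits inside (… - 1), so sub: (((x + 9) + 6) + 6) - 3 = 16 or -14.
Step 3. [(((x + 9) + 6) + 6) - 3 = 16 or -14] add 3: x sits inside (… - 3) ⇒ sub: ((x + 9) + 6) + 6 = 19 or -11.
Step 4. [((x + 9) + 6) + 6 = 19 or -11] subtract 6: x sits inside (… + 6), so sub: (x + 9) + 6 = 13 or -17.
Step 5. [(x + 9) + 6 = 13 or -17] the outer +6 inverts by subtracting 6 ⇒ sub: x + 9 = 7 or -23.
Step 6. [x + 9 = 7 or -23] subtract 9: x sits inside (… + 9). So sub: x = -2 or -32.

Answer: x ∈ {-32, -2}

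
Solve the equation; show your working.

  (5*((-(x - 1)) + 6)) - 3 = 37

Step 1. [(5*((-(x - 1)) + 6)) - 3 = 37] the outer -3 inverts by adding 3 ⇒ sub: 5*((-(x - 1)) + 6) = 40.
Step 2. [5*((-(x - 1)) + 6) = 40] 5·(inner) — divide through by 5 ⇒ div: (-(x - 1)) + 6 = 8.
Step 3. [(-(x - 1)) + 6 = 8] +6 is outermost — subtract 6 both sides ⇒ sub: -(x - 1) = 2.
Step 4. [-(x - 1) = 2] leading − — multiply by −1. So neg: x - 1 = -2.
Step 5. [x - 1 = -2] peel the -1: add 1 from each side. So sub: x = -1.

Answer: x ∈ {-1}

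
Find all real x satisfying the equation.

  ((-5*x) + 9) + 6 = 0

Step 1. [((-5*x) + 9) + 6 = 0] the outer +6 inverts by subtracting 6. So sub: (-5*x) + 9 = -6.
Step 2. [(-5*x) + 9 = -6] 9 comes off first (subtract 9), so sub: -5*x = -15.
Step 3. [-5*x = -15] LHS = -5·(…); ÷-5 both sides. So div: x = 3.

Answer: x ∈ {3}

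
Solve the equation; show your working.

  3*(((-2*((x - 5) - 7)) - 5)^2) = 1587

Step 1. [3*(((-2*((x - 5) - 7)) - 5)^2) = 1587] leading coefficient 3: divide by 3 ⇒ div: ((-2*((x - 5) - 7)) - 5)^2 = 529.
Step 2. [((-2*((x - 5) - 7)) - 5)^2 = 529] 529 ≥ 0, LHS is (·)² — take ±√ ⇒ sqrt: (-2*((x - 5) - 7)) - 5 = 23 or -23.
Step 3. [(-2*((x - 5) - 7)) - 5 = 23 or -23] the outer -5 inverts by adding 5, so sub: -2*((x - 5) - 7) = 28 or -18.
Step 4. [-2*((x - 5) - 7) = 28 or -18] divide by the outer -2 ⇒ div: (x - 5) - 7 = -14 or 9.
Step 5. [(x - 5) - 7 = -14 or 9] 7 comes off first (add 7) ⇒ sub: x - 5 = -7 or 16.
Step 6. [x - 5 = -7 or 16] 5 comes off first (add 5), so sub: x = -2 or 21.

Answer: x ∈ {-2, 21}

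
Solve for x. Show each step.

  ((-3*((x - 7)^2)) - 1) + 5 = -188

Step 1. [((-3*((x - 7)^2)) - 1) + 5 = -188] the outer +5 inverts by subtracting 5 ⇒ sub: (-3*((x - 7)^2)) - 1 = -193.
Step 2. [(-3*((x - 7)^2)) - 1 = -193] add 1: x sits inside (… - 1). So sub: -3*((x - 7)^2) = -192.
Step 3. [-3*((x - 7)^2) = -192] -3 out front; divide by -3, so div: (x - 7)^2 = 64.
Step 4. [(x - 7)^2 = 64] LHS squared, RHS 64 ≥ 0: apply √ (±), so sqrt: x - 7 = 8 or -8.
Step 5. [x - 7 = 8 or -8] -7 is outermost — add 7 both sides ⇒ sub: x = 15 or -1.

Answer: x ∈ {-1, 15}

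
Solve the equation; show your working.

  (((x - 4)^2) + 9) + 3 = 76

Step 1. [(((x - 4)^2) + 9) + 3 = 76] peel the +3: subtract 3 from each side, so sub: ((x - 4)^2) + 9 = 73.
Step 2. [((x - 4)^2) + 9 = 73] 9 comes off first (subtract 9). So sub: (x - 4)^2 = 64.
Step 3. [(x - 4)^2 = 64] LHS squared, RHS 64 ≥ 0: apply √ (±). So sqrt: x - 4 = 8 or -8.
Step 4. [x - 4 = 8 or -8] the outer -4 inverts by adding 4 ⇒ sub: x = 12 or -4.

Answer: x ∈ {-4, 12}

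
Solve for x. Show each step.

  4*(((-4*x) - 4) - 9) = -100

Step 1. [4*(((-4*x) - 4) - 9) = -100] divide by the outer 4, so div: ((-4*x) - 4) - 9 = -25.
Step 2. [((-4*x) - 4) - 9 = -25] 9 comes off first (add 9) ⇒ sub: (-4*x) - 4 = -16.
Step 3. [(-4*x) - 4 = -16] common factor -4 (LHS and -16) — divide through ⇒ factor: x + 1 = 4.
Step 4. [x + 1 = 4] subtract 1: x sits inside (… + 1) ⇒ sub: x = 3.

Answer: x ∈ {3}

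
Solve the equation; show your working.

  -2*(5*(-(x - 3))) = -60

Step 1. [-2*(5*(-(x - 3))) = -60] divide by the outer -2. So div: 5*(-(x - 3)) = 30.
Step 2. [5*(-(x - 3)) = 30] LHS = 5·(…); ÷5 both sides ⇒ div: -(x - 3) = 6.
Step 3. [-(x - 3) = 6] flip signs both sides ⇒ neg: x - 3 = -6.
Step 4. [x - 3 = -6] peel the -3: add 3 from each side, so sub: x = -3.

Answer: x ∈ {-3}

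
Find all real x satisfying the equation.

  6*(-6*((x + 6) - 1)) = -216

Step 1. [6*(-6*((x + 6) - 1)) = -216] LHS = 6·(…); ÷6 both sides ⇒ div: -6*((x + 6) - 1) = -36.
Step 2. [-6*((x + 6) - 1) = -36] leading coefficient -6: divide by -6 ⇒ div: (x + 6) - 1 = 6.
Step 3. [(x + 6) - 1 = 6] the outer -1 inverts by adding 1. So sub: x + 6 = 7.
Step 4. [x + 6 = 7] peel the +6: subtract 6 from each side, so sub: x = 1.

Answer: x ∈ {1}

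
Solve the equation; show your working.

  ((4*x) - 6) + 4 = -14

Step 1. [((4*x) - 6) + 4 = -14] subtract 4: x sits inside (… + 4). So sub: (4*x) - 6 = -18.
Step 2. [(4*x) - 6 = -18] 6 comes off first (add 6) ⇒ sub: 4*x = -12.
Step 3. [4*x = -12] leading coefficient 4: divide by 4. So div: x = -3.

Answer: x ∈ {-3}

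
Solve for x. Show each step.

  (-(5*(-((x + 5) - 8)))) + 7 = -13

Step 1. [(-(5*(-((x + 5) - 8)))) + 7 = -13] 7 comes off first (subtract 7), so sub: -(5*(-((x + 5) - 8))) = -20.
Step 2. [-(5*(-((x + 5) - 8))) = -20] leading − — multiply by −1, so neg: 5*(-((x + 5) - 8)) = 20.
Step 3. [5*(-((x + 5) - 8)) = 20] 5·(inner) — divide through by 5 ⇒ div: -((x + 5) - 8) = 4.
Step 4. [-((x + 5) - 8) = 4] LHS negated; negate both sides ⇒ neg: (x + 5) - 8 = -4.
Step 5. [(x + 5) - 8 = -4] -8 is outermost — add 8 both sides. So sub: x + 5 = 4.
Step 6. [x + 5 = 4] the outer +5 inverts by subtracting 5 ⇒ sub: x = -1.

Answer: x ∈ {-1}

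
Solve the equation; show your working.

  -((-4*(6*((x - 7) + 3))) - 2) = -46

Step 1. [-((-4*(6*((x - 7) + 3))) - 2) = -46] leading − — multiply by −1. So neg: (-4*(6*((x - 7) + 3))) - 2 = 46.
Step 2. [(-4*(6*((x - 7) + 3))) - 2 = 46] the outer -2 inverts by adding 2. So sub: -4*(6*((x - 7) + 3)) = 48.
Step 3. [-4*(6*((x - 7) + 3)) = 48] divide by the outer -4, so div: 6*((x - 7) + 3) = -12.
Step 4. [6*((x - 7) + 3) = -12] LHS = 6·(…); ÷6 both sides. So div: (x - 7) + 3 = -2.
Step 5. [(x - 7) + 3 = -2] +3 is outermost — subtract 3 both sides. So sub: x - 7 = -5.
Step 6. [x - 7 = -5] add 7: x sits inside (… - 7), so sub: x = 2.

Answer: x ∈ {2}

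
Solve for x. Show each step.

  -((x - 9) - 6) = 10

Step 1. [-((x - 9) - 6) = 10] LHS negated; negate both sides, so neg: (x - 9) - 6 = -10.
Step 2. [(x - 9) - 6 = -10] 6 comes off first (add 6) ⇒ sub: x - 9 = -4.
Step 3. [x - 9 = -4] 9 comes off first (add 9). So sub: x = 5.

Answer: x ∈ {5}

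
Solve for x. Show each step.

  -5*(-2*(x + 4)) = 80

Step 1. [-5*(-2*(x + 4)) = 80] divide by the outer -5 ⇒ div: -2*(x + 4) = -16.
Step 2. [-2*(x + 4) = -16] LHS = -2·(…); ÷-2 both sides, so div: x + 4 = 8.
Step 3. [x + 4 = 8] peel the +4: subtract 4 from each side ⇒ sub: x = 4.

Answer: x ∈ {4}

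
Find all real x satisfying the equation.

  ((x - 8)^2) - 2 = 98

Step 1. [((x - 8)^2) - 2 = 98] the outer -2 inverts by adding 2, so sub: (x - 8)^2 = 100.
Step 2. [(x - 8)^2 = 100] 100 ≥ 0, LHS is (·)² — take ±√, so sqrt: x - 8 = 10 or -10.
Step 3. [x - 8 = 10 or -10] 8 comes off first (add 8), so sub: x = 18 or -2.

Answer: x ∈ {-2, 18}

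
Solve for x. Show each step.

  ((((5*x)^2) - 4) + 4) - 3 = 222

Step 1. [((((5*x)^2) - 4) + 4) - 3 = 222] add 3: x sits inside (… - 3), so sub: (((5*x)^2) - 4) + 4 = 225.
Step 2. [(((5*x)^2) - 4) + 4 = 225] the outer +4 inverts by subtracting 4 ⇒ sub: ((5*x)^2) - 4 = 221.
Step 3. [((5*x)^2) - 4 = 221] -4 is outermost — add 4 both sides ⇒ sub: (5*x)^2 = 225.
Step 4. [(5*x)^2 = 225] LHS squared, RHS 225 ≥ 0: apply √ (±) ⇒ sqrt: 5*x = 15 or -15.
Step 5. [5*x = 15 or -15] divide by the outer 5 ⇒ div: x = 3 or -3.

Answer: x ∈ {-3, 3}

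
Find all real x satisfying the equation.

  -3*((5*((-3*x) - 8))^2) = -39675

Step 1. [-3*((5*((-3*x) - 8))^2) = -39675] -3 out front; divide by -3. So div: (5*((-3*x) - 8))^2 = 13225.
Step 2. [(5*((-3*x) - 8))^2 = 13225] 13225 ≥ 0, LHS is (·)² — take ±√, so sqrt: 5*((-3*x) - 8) = 115 or -115.
Step 3. [5*((-3*x) - 8) = 115 or -115] LHS = 5·(…); ÷5 both sides. So div: (-3*x) - 8 = 23 or -23.
Step 4. [(-3*x) - 8 = 23 or -23] the outer -8 inverts by adding 8 ⇒ sub: -3*x = 31 or -15.
Step 5. [-3*x = 31 or -15] divide by the outer -3. So div: x = -31/3 or 5.

Answer: x ∈ {-31/3, 5}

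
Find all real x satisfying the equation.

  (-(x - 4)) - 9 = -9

Step 1. [(-(x - 4)) - 9 = -9] 9 comes off first (add 9). So sub: -(x - 4) = 0.
Step 2. [-(x - 4) = 0] LHS negated; negate both sides ⇒ neg: x - 4 = 0.
Step 3. [x - 4 = 0] add 4: x sits inside (… - 4), so sub: x = 4.

Answer: x ∈ {4}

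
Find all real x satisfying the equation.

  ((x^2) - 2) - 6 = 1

Step 1. [((x^2) - 2) - 6 = 1] -6 is outermost — add 6 both sides, so sub: (x^2) - 2 = 7.
Step 2. [(x^2) - 2 = 7] the outer -2 inverts by adding 2 ⇒ sub: x^2 = 9.
Step 3. [x^2 = 9] LHS squared, RHS 9 ≥ 0: apply √ (±). So sqrt: x = 3 or -3.

Answer: x ∈ {-3, 3}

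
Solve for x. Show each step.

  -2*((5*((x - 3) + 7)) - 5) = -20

Step 1. [-2*((5*((x - 3) + 7)) - 5) = -20] -2·(inner) — divide through by -2. So div: (5*((x - 3) + 7)) - 5 = 10.
Step 2. [(5*((x - 3) + 7)) - 5 = 10] common factor 5 (LHS and 10) — divide through, so factor: ((x - 3) + 7) - 1 = 2.
Step 3. [((x - 3) + 7) - 1 = 2] the outer -1 inverts by adding 1, so sub: (x - 3) + 7 = 3.
Step 4. [(x - 3) + 7 = 3] 7 comes off first (subtract 7), so sub: x - 3 = -4.
Step 5. [x - 3 = -4] peel the -3: add 3 from each side, so sub: x = -1.

Answer: x ∈ {-1}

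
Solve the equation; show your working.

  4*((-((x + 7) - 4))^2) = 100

Step 1. [4*((-((x + 7) - 4))^2) = 100] LHS = 4·(…); ÷4 both sides ⇒ div: (-((x + 7) - 4))^2 = 25.
Step 2. [(-((x + 7) - 4))^2 = 25] LHS squared, RHS 25 ≥ 0: apply √ (±) ⇒ sqrt: -((x + 7) - 4) = 5 or -5.
Step 3. [-((x + 7) - 4) = 5 or -5] LHS negated; negate both sides ⇒ neg: (x + 7) - 4 = -5 or 5.
Step 4. [(x + 7) - 4 = -5 or 5] -4 is outermost — add 4 both sides ⇒ sub: x + 7 = -1 or 9.
Step 5. [x + 7 = -1 or 9] the outer +7 inverts by subtracting 7 ⇒ sub: x = -8 or 2.

Answer: x ∈ {-8, 2}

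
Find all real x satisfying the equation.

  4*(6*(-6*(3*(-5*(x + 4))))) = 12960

Step 1. [4*(6*(-6*(3*(-5*(x + 4))))) = 12960] 4 out front; divide by 4, so div: 6*(-6*(3*(-5*(x + 4)))) = 3240.
Step 2. [6*(-6*(3*(-5*(x + 4)))) = 3240] divide by the outer 6. So div: -6*(3*(-5*(x + 4))) = 540.
Step 3. [-6*(3*(-5*(x + 4))) = 540] leading coefficient -6: divide by -6, so div: 3*(-5*(x + 4)) = -90.
Step 4. [3*(-5*(x + 4)) = -90] LHS = 3·(…); ÷3 both sides, so div: -5*(x + 4) = -30.
Step 5. [-5*(x + 4) = -30] leading coefficient -5: divide by -5, so div: x + 4 = 6.
Step 6. [x + 4 = 6] 4 comes off first (subtract 4). So sub: x = 2.

Answer: x ∈ {2}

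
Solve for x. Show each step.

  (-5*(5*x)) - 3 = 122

Step 1. [(-5*(5*x)) - 3 = 122] peel the -3: add 3 from each side ⇒ sub: -5*(5*x) = 125.
Step 2. [-5*(5*x) = 125] LHS = -5·(…); ÷-5 both sides. So div: 5*x = -25.
Step 3. [5*x = -25] divide by the outer 5, so div: x = -5.

Answer: x ∈ {-5}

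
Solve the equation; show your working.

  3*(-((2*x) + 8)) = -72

Step 1. [3*(-((2*x) + 8)) = -72] LHS = 3·(…); ÷3 both sides. So div: -((2*x) + 8) = -24.
Step 2. [-((2*x) + 8) = -24] flip signs both sides ⇒ neg: (2*x) + 8 = 24.
Step 3. [(2*x) + 8 = 24] peel the +8: subtract 8 from each side, so sub: 2*x = 16.
Step 4. [2*x = 16] divide by the outer 2 ⇒ div: x = 8.

Answer: x ∈ {8}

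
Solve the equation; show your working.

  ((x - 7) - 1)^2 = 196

Step 1. [((x - 7) - 1)^2 = 196] √ both sides: 196 ≥ 0 gives two branches ⇒ sqrt: (x - 7) - 1 = 14 or -14.
Step 2. [(x - 7) - 1 = 14 or -14] peel the -1: add 1 from each side ⇒ sub: x - 7 = 15 or -13.
Step 3. [x - 7 = 15 or -13] peel the -7: add 7 from each side. So sub: x = 22 or -6.

Answer: x ∈ {-6, 22}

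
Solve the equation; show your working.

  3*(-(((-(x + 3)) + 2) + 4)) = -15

Step 1. [3*(-(((-(x + 3)) + 2) + 4)) = -15] divide by the outer 3, so div: -(((-(x + 3)) + 2) + 4) = -5.
Step 2. [-(((-(x + 3)) + 2) + 4) = -5] LHS negated; negate both sides ⇒ neg: ((-(x + 3)) + 2) + 4 = 5.
Step 3. [((-(x + 3)) + 2) + 4 = 5] peel the +4: subtract 4 from each side, so sub: (-(x + 3)) + 2 = 1.
Step 4. [(-(x + 3)) + 2 = 1] subtract 2: x sits inside (… + 2). So sub: -(x + 3) = -1.
Step 5. [-(x + 3) = -1] LHS negated; negate both sides, so neg: x + 3 = 1.
Step 6. [x + 3 = 1] subtract 3: x sits inside (… + 3). So sub: x = -2.

Answer: x ∈ {-2}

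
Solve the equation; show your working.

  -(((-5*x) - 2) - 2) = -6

Step 1. [-(((-5*x) - 2) - 2) = -6] LHS negated; negate both sides. So neg: ((-5*x) - 2) - 2 = 6.
Step 2. [((-5*x) - 2) - 2 = 6] add 2: x sits inside (… - 2), so sub: (-5*x) - 2 = 8.
Step 3. [(-5*x) - 2 = 8] add 2: x sits inside (… - 2) ⇒ sub: -5*x = 10.
Step 4. [-5*x = 10] -5 out front; divide by -5, so div: x = -2.

Answer: x ∈ {-2}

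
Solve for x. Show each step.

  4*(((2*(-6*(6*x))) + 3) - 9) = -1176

Step 1. [4*(((2*(-6*(6*x))) + 3) - 9) = -1176] leading coefficient 4: divide by 4. So div: ((2*(-6*(6*x))) + 3) - 9 = -294.
Step 2. [((2*(-6*(6*x))) + 3) - 9 = -294] -9 is outermost — add 9 both sides, so sub: (2*(-6*(6*x))) + 3 = -285.
Step 3. [(2*(-6*(6*x))) + 3 = -285] +3 is outermost — subtract 3 both sides. So sub: 2*(-6*(6*x)) = -288.
Step 4. [2*(-6*(6*x)) = -288] 2 out front; divide by 2, so div: -6*(6*x) = -144.
Step 5. [-6*(6*x) = -144] LHS = -6·(…); ÷-6 both sides, so div: 6*x = 24.
Step 6. [6*x = 24] 6 out front; divide by 6 ⇒ div: x = 4.

Answer: x ∈ {4}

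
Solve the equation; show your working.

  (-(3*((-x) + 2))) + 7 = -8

Step 1. [(-(3*((-x) + 2))) + 7 = -8] 7 comes off first (subtract 7). So sub: -(3*((-x) + 2)) = -15.
Step 2. [-(3*((-x) + 2)) = -15] LHS negated; negate both sides, so neg: 3*((-x) + 2) = 15.
Step 3. [3*((-x) + 2) = 15] divide by the outer 3 ⇒ div: (-x) + 2 = 5.
Step 4. [(-x) + 2 = 5] 2 comes off first (subtract 2), so sub: -x = 3.
Step 5. [-x = 3] flip signs both sides, so neg: x = -3.

Answer: x ∈ {-3}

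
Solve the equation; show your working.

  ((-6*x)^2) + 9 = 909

Step 1. [((-6*x)^2) + 9 = 909] subtract 9: x sits inside (… + 9). So sub: (-6*x)^2 = 900.
Step 2. [(-6*x)^2 = 900] LHS squared, RHS 900 ≥ 0: apply √ (±) ⇒ sqrt: -6*x = 30 or -30.
Step 3. [-6*x = 30 or -30] divide by the outer -6, so div: x = -5 or 5.

Answer: x ∈ {-5, 5}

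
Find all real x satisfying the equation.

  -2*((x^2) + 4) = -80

Step 1. [-2*((x^2) + 4) = -80] leading coefficient -2: divide by -2, so div: (x^2) + 4 = 40.
Step 2. [(x^2) + 4 = 40] +4 is outermost — subtract 4 both sides, so sub: x^2 = 36.
Step 3. [x^2 = 36] 36 ≥ 0, LHS is (·)² — take ±√, so sqrt: x = 6 or -6.

Answer: x ∈ {-6, 6}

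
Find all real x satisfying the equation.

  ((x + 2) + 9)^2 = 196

Step 1. [((x + 2) + 9)^2 = 196] LHS squared, RHS 196 ≥ 0: apply √ (±) ⇒ sqrt: (x + 2) + 9 = 14 or -14.
Step 2. [(x + 2) + 9 = 14 or -14] 9 comes off first (subtract 9) ⇒ sub: x + 2 = 5 or -23.
Step 3. [x + 2 = 5 or -23] the outer +2 inverts by subtracting 2 ⇒ sub: x = 3 or -25.

Answer: x ∈ {-25, 3}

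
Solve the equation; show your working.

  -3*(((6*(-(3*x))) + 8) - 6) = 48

Step 1. [-3*(((6*(-(3*x))) + 8) - 6) = 48] -3·(inner) — divide through by -3 ⇒ div: ((6*(-(3*x))) + 8) - 6 = -16.
Step 2. [((6*(-(3*x))) + 8) - 6 = -16] peel the -6: add 6 from each side, so sub: (6*(-(3*x))) + 8 = -10.
Step 3. [(6*(-(3*x))) + 8 = -10] the outer +8 inverts by subtracting 8 ⇒ sub: 6*(-(3*x)) = -18.
Step 4. [6*(-(3*x)) = -18] LHS = 6·(…); ÷6 both sides. So div: -(3*x) = -3.
Step 5. [-(3*x) = -3] flip signs both sides. So neg: 3*x = 3.
Step 6. [3*x = 3] leading coefficient 3: divide by 3. So div: x = 1.

Answer: x ∈ {1}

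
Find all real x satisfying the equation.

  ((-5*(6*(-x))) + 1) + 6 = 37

Step 1. [((-5*(6*(-x))) + 1) + 6 = 37] +6 is outermost — subtract 6 both sides ⇒ sub: (-5*(6*(-x))) + 1 = 31.
Step 2. [(-5*(6*(-x))) + 1 = 31] subtract 1: x sits inside (… + 1). So sub: -5*(6*(-x)) = 30.
Step 3. [-5*(6*(-x)) = 30] divide by the outer -5, so div: 6*(-x) = -6.
Step 4. [6*(-x) = -6] divide by the outer 6. So div: -x = -1.
Step 5. [-x = -1] flip signs both sides. So neg: x = 1.

Answer: x ∈ {1}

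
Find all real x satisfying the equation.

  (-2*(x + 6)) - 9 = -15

Step 1. [(-2*(x + 6)) - 9 = -15] peel the -9: add 9 from each side ⇒ sub: -2*(x + 6) = -6.
Step 2. [-2*(x + 6) = -6] -2 out front; divide by -2. So div: x + 6 = 3.
Step 3. [x + 6 = 3] 6 comes off first (subtract 6). So sub: x = -3.

Answer: x ∈ {-3}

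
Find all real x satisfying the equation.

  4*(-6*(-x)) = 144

Step 1. [4*(-6*(-x)) = 144] 4·(inner) — divide through by 4, so div: -6*(-x) = 36.
Step 2. [-6*(-x) = 36] -6·(inner) — divide through by -6. So div: -x = -6.
Step 3. [-x = -6] LHS negated; negate both sides ⇒ neg: x = 6.

Answer: x ∈ {6}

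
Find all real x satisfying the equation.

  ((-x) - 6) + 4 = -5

Step 1. [((-x) - 6) + 4 = -5] peel the +4: subtract 4 from each side. So sub: (-x) - 6 = -9.
Step 2. [(-x) - 6 = -9] peel the -6: add 6 from each side, so sub: -x = -3.
Step 3. [-x = -3] leading − — multiply by −1. So neg: x = 3.

Answer: x ∈ {3}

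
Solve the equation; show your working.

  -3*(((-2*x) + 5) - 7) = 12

Step 1. [-3*(((-2*x) + 5) - 7) = 12] divide by the outer -3, so div: ((-2*x) + 5) - 7 = -4.
Step 2. [((-2*x) + 5) - 7 = -4] peel the -7: add 7 from each side, so sub: (-2*x) + 5 = 3.
Step 3. [(-2*x) + 5 = 3] 5 comes off first (subtract 5), so sub: -2*x = -2.
Step 4. [-2*x = -2] divide by the outer -2, so div: x = 1.

Answer: x ∈ {1}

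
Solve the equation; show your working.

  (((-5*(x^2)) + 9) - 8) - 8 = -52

Step 1. [(((-5*(x^2)) + 9) - 8) - 8 = -52] add 8: x sits inside (… - 8) ⇒ sub: ((-5*(x^2)) + 9) - 8 = -44.
Step 2. [((-5*(x^2)) + 9) - 8 = -44] peel the -8: add 8 from each side ⇒ sub: (-5*(x^2)) + 9 = -36.
Step 3. [(-5*(x^2)) + 9 = -36] the outer +9 inverts by subtracting 9 ⇒ sub: -5*(x^2) = -45.
Step 4. [-5*(x^2) = -45] leading coefficient -5: divide by -5. So div: x^2 = 9.
Step 5. [x^2 = 9] LHS squared, RHS 9 ≥ 0: apply √ (±). So sqrt: x = 3 or -3.

Answer: x ∈ {-3, 3}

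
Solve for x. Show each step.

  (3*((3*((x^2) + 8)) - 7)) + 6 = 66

Step 1. [(3*((3*((x^2) + 8)) - 7)) + 6 = 66] common factor 3 (LHS and 66) — divide through ⇒ factor: ((3*((x^2) + 8)) - 7) + 2 = 22.
Step 2. [((3*((x^2) + 8)) - 7) + 2 = 22] +2 is outermost — subtract 2 both sides. So sub: (3*((x^2) + 8)) - 7 = 20.
Step 3. [(3*((x^2) + 8)) - 7 = 20] the outer -7 inverts by adding 7, so sub: 3*((x^2) + 8) = 27.
Step 4. [3*((x^2) + 8) = 27] leading coefficient 3: divide by 3, so div: (x^2) + 8 = 9.
Step 5. [(x^2) + 8 = 9] peel the +8: subtract 8 from each side, so sub: x^2 = 1.
Step 6. [x^2 = 1] √ both sides: 1 ≥ 0 gives two branches, so sqrt: x = 1 or -1.

Answer: x ∈ {-1, 1}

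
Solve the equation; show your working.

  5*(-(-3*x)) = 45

Step 1. [5*(-(-3*x)) = 45] divide by the outer 5. So div: -(-3*x) = 9.
Step 2. [-(-3*x) = 9] leading − — multiply by −1 ⇒ neg: -3*x = -9.
Step 3. [-3*x = -9] divide by the outer -3 ⇒ div: x = 3.

Answer: x ∈ {3}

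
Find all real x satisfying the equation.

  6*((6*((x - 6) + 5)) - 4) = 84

Step 1. [6*((6*((x - 6) + 5)) - 4) = 84] leading coefficient 6: divide by 6. So div: (6*((x - 6) + 5)) - 4 = 14.
Step 2. [(6*((x - 6) + 5)) - 4 = 14] peel the -4: add 4 from each side. So sub: 6*((x - 6) + 5) = 18.
Step 3. [6*((x - 6) + 5) = 18] divide by the outer 6, so div: (x - 6) + 5 = 3.
Step 4. [(x - 6) + 5 = 3] +5 is outermost — subtract 5 both sides ⇒ sub: x - 6 = -2.
Step 5. [x - 6 = -2] the outer -6 inverts by adding 6, so sub: x = 4.

Answer: x ∈ {4}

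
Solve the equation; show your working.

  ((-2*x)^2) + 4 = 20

Step 1. [((-2*x)^2) + 4 = 20] the outer +4 inverts by subtracting 4 ⇒ sub: (-2*x)^2 = 16.
Step 2. [(-2*x)^2 = 16] LHS squared, RHS 16 ≥ 0: apply √ (±) ⇒ sqrt: -2*x = 4 or -4.
Step 3. [-2*x = 4 or -4] leading coefficient -2: divide by -2 ⇒ div: x = -2 or 2.

Answer: x ∈ {-2, 2}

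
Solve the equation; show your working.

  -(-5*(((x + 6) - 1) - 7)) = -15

Step 1. [-(-5*(((x + 6) - 1) - 7)) = -15] LHS negated; negate both sides ⇒ neg: -5*(((x + 6) - 1) - 7) = 15.
Step 2. [-5*(((x + 6) - 1) - 7) = 15] LHS = -5·(…); ÷-5 both sides. So div: ((x + 6) - 1) - 7 = -3.
Step 3. [((x + 6) - 1) - 7 = -3] peel the -7: add 7 from each side ⇒ sub: (x + 6) - 1 = 4.
Step 4. [(x + 6) - 1 = 4] add 1: x sits inside (… - 1), so sub: x + 6 = 5.
Step 5. [x + 6 = 5] the outer +6 inverts by subtracting 6, so sub: x = -1.

Answer: x ∈ {-1}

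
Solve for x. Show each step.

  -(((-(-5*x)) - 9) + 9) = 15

Step 1. [-(((-(-5*x)) - 9) + 9) = 15] leading − — multiply by −1 ⇒ neg: ((-(-5*x)) - 9) + 9 = -15.
Step 2. [((-(-5*x)) - 9) + 9 = -15] +9 is outermost — subtract 9 both sides, so sub: (-(-5*x)) - 9 = -24.
Step 3. [(-(-5*x)) - 9 = -24] add 9: x sits inside (… - 9), so sub: -(-5*x) = -15.
Step 4. [-(-5*x) = -15] flip signs both sides. So neg: -5*x = 15.
Step 5. [-5*x = 15] leading coefficient -5: divide by -5. So div: x = -3.

Answer: x ∈ {-3}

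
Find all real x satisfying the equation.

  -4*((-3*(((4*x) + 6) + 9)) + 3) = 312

Step 1. [-4*((-3*(((4*x) + 6) + 9)) + 3) = 312] leading coefficient -4: divide by -4. So div: (-3*(((4*x) + 6) + 9)) + 3 = -78.
Step 2. [(-3*(((4*x) + 6) + 9)) + 3 = -78] the outer +3 inverts by subtracting 3 ⇒ sub: -3*(((4*x) + 6) + 9) = -81.
Step 3. [-3*(((4*x) + 6) + 9) = -81] divide by the outer -3. So div: ((4*x) + 6) + 9 = 27.
Step 4. [((4*x) + 6) + 9 = 27] the outer +9 inverts by subtracting 9 ⇒ sub: (4*x) + 6 = 18.
Step 5. [(4*x) + 6 = 18] the outer +6 inverts by subtracting 6 ⇒ sub: 4*x = 12.
Step 6. [4*x = 12] 4 out front; divide by 4 ⇒ div: x = 3.

Answer: x ∈ {3}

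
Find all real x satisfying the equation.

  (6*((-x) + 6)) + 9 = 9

Step 1. [(6*((-x) + 6)) + 9 = 9] peel the +9: subtract 9 from each side. So sub: 6*((-x) + 6) = 0.
Step 2. [6*((-x) + 6) = 0] 6·(inner) — divide through by 6, so div: (-x) + 6 = 0.
Step 3. [(-x) + 6 = 0] subtract 6: x sits inside (… + 6), so sub: -x = -6.
Step 4. [-x = -6] LHS negated; negate both sides. So neg: x = 6.

Answer: x ∈ {6}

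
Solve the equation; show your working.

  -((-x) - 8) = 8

Step 1. [-((-x) - 8) = 8] flip signs both sides, so neg: (-x) - 8 = -8.
Step 2. [(-x) - 8 = -8] the outer -8 inverts by adding 8, so sub: -x = 0.
Step 3. [-x = 0] leading − — multiply by −1. So neg: x = 0.

Answer: x ∈ {0}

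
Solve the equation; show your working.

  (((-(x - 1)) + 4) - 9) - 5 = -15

Step 1. [(((-(x - 1)) + 4) - 9) - 5 = -15] -5 is outermost — add 5 both sides. So sub: ((-(x - 1)) + 4) - 9 = -10.
Step 2. [((-(x - 1)) + 4) - 9 = -10] -9 is outermost — add 9 both sides ⇒ sub: (-(x - 1)) + 4 = -1.
Step 3. [(-(x - 1)) + 4 = -1] subtract 4: x sits inside (… + 4). So sub: -(x - 1) = -5.
Step 4. [-(x - 1) = -5] leading − — multiply by −1, so neg: x - 1 = 5.
Step 5. [x - 1 = 5] peel the -1: add 1 from each side ⇒ sub: x = 6.

Answer: x ∈ {6}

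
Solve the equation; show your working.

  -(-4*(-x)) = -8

Step 1. [-(-4*(-x)) = -8] LHS negated; negate both sides. So neg: -4*(-x) = 8.
Step 2. [-4*(-x) = 8] -4·(inner) — divide through by -4. So div: -x = -2.
Step 3. [-x = -2] flip signs both sides ⇒ neg: x = 2.

Answer: x ∈ {2}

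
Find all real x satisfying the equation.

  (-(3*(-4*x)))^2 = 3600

Step 1. [(-(3*(-4*x)))^2 = 3600] LHS squared, RHS 3600 ≥ 0: apply √ (±), so sqrt: -(3*(-4*x)) = 60 or -60.
Step 2. [-(3*(-4*x)) = 60 or -60] LHS negated; negate both sides ⇒ neg: 3*(-4*x) = -60 or 60.
Step 3. [3*(-4*x) = -60 or 60] 3·(inner) — divide through by 3. So div: -4*x = -20 or 20.
Step 4. [-4*x = -20 or 20] -4·(inner) — divide through by -4. So div: x = 5 or -5.

Answer: x ∈ {-5, 5}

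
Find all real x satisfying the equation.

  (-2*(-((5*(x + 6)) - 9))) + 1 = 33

Step 1. [(-2*(-((5*(x + 6)) - 9))) + 1 = 33] +1 is outermost — subtract 1 both sides ⇒ sub: -2*(-((5*(x + 6)) - 9)) = 32.
Step 2. [-2*(-((5*(x + 6)) - 9)) = 32] -2·(inner) — divide through by -2 ⇒ div: -((5*(x + 6)) - 9) = -16.
Step 3. [-((5*(x + 6)) - 9) = -16] leading − — multiply by −1, so neg: (5*(x + 6)) - 9 = 16.
Step 4. [(5*(x + 6)) - 9 = 16] 9 comes off first (add 9) ⇒ sub: 5*(x + 6) = 25.
Step 5. [5*(x + 6) = 25] LHS = 5·(…); ÷5 both sides ⇒ div: x + 6 = 5.
Step 6. [x + 6 = 5] the outer +6 inverts by subtracting 6. So sub: x = -1.

Answer: x ∈ {-1}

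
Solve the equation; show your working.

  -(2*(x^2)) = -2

Step 1. [-(2*(x^2)) = -2] leading − — multiply by −1 ⇒ neg: 2*(x^2) = 2.
Step 2. [2*(x^2) = 2] 2 out front; divide by 2, so div: x^2 = 1.
Step 3. [x^2 = 1] √ both sides: 1 ≥ 0 gives two branches ⇒ sqrt: x = 1 or -1.

Answer: x ∈ {-1, 1}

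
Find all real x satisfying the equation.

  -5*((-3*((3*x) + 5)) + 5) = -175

Step 1. [-5*((-3*((3*x) + 5)) + 5) = -175] -5·(inner) — divide through by -5, so div: (-3*((3*x) + 5)) + 5 = 35.
Step 2. [(-3*((3*x) + 5)) + 5 = 35] subtract 5: x sits inside (… + 5), so sub: -3*((3*x) + 5) = 30.
Step 3. [-3*((3*x) + 5) = 30] divide by the outer -3. So div: (3*x) + 5 = -10.
Step 4. [(3*x) + 5 = -10] +5 is outermost — subtract 5 both sides ⇒ sub: 3*x = -15.
Step 5. [3*x = -15] divide by the outer 3 ⇒ div: x = -5.

Answer: x ∈ {-5}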